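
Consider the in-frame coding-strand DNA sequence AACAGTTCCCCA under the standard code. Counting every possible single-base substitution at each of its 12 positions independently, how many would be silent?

Codon 1 (AAC, Asn): 1 synonymous substitution.
Codon 2 (AGT, Ser): 1 synonymous substitution.
Codon 3 (TCC, Ser): 3 synonymous substitutions.
Codon 4 (CCA, Pro): 3 synonymous substitutions.
Total: 1 + 1 + 3 + 3 = 8.

8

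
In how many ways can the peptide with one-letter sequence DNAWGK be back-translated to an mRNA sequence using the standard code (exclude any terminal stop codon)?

Asp: 2 codons.
Asn: 2 codons.
Ala: 4 codons.
Trp: 1 codon.
Gly: 4 codons.
Lys: 2 codons.
2 × 2 × 4 × 1 × 4 × 2 = 128.

128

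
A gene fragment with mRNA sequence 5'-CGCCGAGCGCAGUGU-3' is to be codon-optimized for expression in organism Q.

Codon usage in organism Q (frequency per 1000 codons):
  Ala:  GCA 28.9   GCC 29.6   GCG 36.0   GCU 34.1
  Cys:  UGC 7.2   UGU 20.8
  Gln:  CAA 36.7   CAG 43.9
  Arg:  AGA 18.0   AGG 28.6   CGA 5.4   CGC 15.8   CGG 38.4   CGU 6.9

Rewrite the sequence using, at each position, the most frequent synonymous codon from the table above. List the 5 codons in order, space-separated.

CGG CGG GCG CAG UGU

Codon 1 (Arg): best is CGG at 38.4.
Codon 2 (Arg): best is CGG at 38.4.
Codon 3 (Ala): best is GCG at 36.0.
Codon 4 (Gln): best is CAG at 43.9.
Codon 5 (Cys): best is UGU at 20.8.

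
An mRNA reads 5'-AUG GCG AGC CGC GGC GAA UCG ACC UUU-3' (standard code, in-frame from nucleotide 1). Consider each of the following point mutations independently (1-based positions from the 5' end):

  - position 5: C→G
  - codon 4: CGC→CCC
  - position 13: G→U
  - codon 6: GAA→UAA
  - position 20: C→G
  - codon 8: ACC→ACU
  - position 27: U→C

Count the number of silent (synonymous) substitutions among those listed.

2

Codon 2: GCG (Ala) → GGG (Gly) — missense.
Codon 4: CGC (Arg) → CCC (Pro) — missense.
Codon 5: GGC (Gly) → UGC (Cys) — missense.
Codon 6: GAA (Glu) → UAA (Stop) — nonsense.
Codon 7: UCG (Ser) → UGG (Trp) — missense.
Codon 8: ACC (Thr) → ACU (Thr) — synonymous.
Codon 9: UUU (Phe) → UUC (Phe) — synonymous.
Synonymous: 2 of 7.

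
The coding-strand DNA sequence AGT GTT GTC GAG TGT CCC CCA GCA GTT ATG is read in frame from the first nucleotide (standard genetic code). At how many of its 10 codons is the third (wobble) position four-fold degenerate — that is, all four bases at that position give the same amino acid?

6

Codon 1 AGT (Ser): third position 2-fold.
Codon 2 GTT (Val): third position 4-fold.
Codon 3 GTC (Val): third position 4-fold.
Codon 4 GAG (Glu): third position 2-fold.
Codon 5 TGT (Cys): third position 2-fold.
Codon 6 CCC (Pro): third position 4-fold.
Codon 7 CCA (Pro): third position 4-fold.
Codon 8 GCA (Ala): third position 4-fold.
Codon 9 GTT (Val): third position 4-fold.
Codon 10 ATG (Met): third position 1-fold.
Four-fold degenerate third positions: 6.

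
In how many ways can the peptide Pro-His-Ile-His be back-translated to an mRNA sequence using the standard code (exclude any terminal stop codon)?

48

Pro: 4 codons.
His: 2 codons.
Ile: 3 codons.
His: 2 codons.
4 × 2 × 3 × 2 = 48.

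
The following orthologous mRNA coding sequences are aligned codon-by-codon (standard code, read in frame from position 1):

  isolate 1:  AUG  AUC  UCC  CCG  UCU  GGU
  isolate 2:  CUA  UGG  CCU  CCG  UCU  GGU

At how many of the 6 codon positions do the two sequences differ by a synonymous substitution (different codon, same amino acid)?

Codon 1: AUG Met / CUA Leu — nonsynonymous.
Codon 2: AUC Ile / UGG Trp — nonsynonymous.
Codon 3: UCC Ser / CCU Pro — nonsynonymous.
Codon 4: CCG Pro / CCG Pro — identical.
Codon 5: UCU Ser / UCU Ser — identical.
Codon 6: GGU Gly / GGU Gly — identical.
Synonymous differences: 0.

0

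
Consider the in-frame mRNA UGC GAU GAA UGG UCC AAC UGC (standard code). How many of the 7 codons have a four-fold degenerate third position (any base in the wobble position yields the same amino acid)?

1

Codon 1 UGC (Cys): third position 2-fold.
Codon 2 GAU (Asp): third position 2-fold.
Codon 3 GAA (Glu): third position 2-fold.
Codon 4 UGG (Trp): third position 1-fold.
Codon 5 UCC (Ser): third position 4-fold.
Codon 6 AAC (Asn): third position 2-fold.
Codon 7 UGC (Cys): third position 2-fold.
Four-fold degenerate third positions: 1.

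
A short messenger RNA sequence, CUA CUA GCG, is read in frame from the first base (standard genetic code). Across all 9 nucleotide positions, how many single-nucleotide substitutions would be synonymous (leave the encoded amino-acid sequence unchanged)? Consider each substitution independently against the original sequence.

11

Codon 1 (CUA, Leu): 4 synonymous substitutions.
Codon 2 (CUA, Leu): 4 synonymous substitutions.
Codon 3 (GCG, Ala): 3 synonymous substitutions.
Total: 4 + 4 + 3 = 11.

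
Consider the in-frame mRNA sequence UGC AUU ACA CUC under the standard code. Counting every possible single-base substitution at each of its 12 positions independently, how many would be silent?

9

Codon 1 (UGC, Cys): 1 synonymous substitution.
Codon 2 (AUU, Ile): 2 synonymous substitutions.
Codon 3 (ACA, Thr): 3 synonymous substitutions.
Codon 4 (CUC, Leu): 3 synonymous substitutions.
Total: 1 + 2 + 3 + 3 = 9.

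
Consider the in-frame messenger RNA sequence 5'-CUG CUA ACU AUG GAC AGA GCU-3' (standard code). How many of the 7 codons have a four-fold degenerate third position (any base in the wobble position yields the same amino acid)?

4

Codon 1 CUG (Leu): third position 4-fold.
Codon 2 CUA (Leu): third position 4-fold.
Codon 3 ACU (Thr): third position 4-fold.
Codon 4 AUG (Met): third position 1-fold.
Codon 5 GAC (Asp): third position 2-fold.
Codon 6 AGA (Arg): third position 2-fold.
Codon 7 GCU (Ala): third position 4-fold.
Four-fold degenerate third positions: 4.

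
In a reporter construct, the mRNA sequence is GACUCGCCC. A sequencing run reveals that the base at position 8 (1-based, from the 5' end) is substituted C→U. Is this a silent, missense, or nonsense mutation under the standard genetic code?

missense

Position 8 falls in codon 3: CCC → Pro.
After the substitution the codon is CUC → Leu.
Pro ≠ Leu, so this is a missense mutation.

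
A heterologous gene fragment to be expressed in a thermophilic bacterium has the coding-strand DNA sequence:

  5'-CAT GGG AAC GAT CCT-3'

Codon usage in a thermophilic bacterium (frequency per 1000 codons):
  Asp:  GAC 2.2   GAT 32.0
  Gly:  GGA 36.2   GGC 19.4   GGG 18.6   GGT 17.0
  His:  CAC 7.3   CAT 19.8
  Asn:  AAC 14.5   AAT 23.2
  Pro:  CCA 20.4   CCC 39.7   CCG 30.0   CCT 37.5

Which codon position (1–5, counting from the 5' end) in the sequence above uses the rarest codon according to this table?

3

Codon 1 CAT (His): 19.8 per 1000.
Codon 2 GGG (Gly): 18.6 per 1000.
Codon 3 AAC (Asn): 14.5 per 1000.
Codon 4 GAT (Asp): 32.0 per 1000.
Codon 5 CCT (Pro): 37.5 per 1000.
Lowest frequency is 14.5 at codon 3.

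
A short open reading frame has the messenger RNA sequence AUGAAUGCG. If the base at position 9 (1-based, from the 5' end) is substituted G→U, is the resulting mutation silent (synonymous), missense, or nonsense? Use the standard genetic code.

silent

Position 9 falls in codon 3: GCG → Ala.
After the substitution the codon is GCU → Ala.
Both encode Ala, so the change is synonymous.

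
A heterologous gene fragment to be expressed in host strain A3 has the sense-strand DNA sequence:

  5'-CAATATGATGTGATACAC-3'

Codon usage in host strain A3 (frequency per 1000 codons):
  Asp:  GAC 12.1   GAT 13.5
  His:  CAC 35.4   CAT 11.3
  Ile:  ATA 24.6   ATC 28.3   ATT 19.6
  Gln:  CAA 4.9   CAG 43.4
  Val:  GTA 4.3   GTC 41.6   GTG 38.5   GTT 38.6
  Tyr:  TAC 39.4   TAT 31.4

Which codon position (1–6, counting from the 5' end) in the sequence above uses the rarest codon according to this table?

Codon 1 CAA (Gln): 4.9 per 1000.
Codon 2 TAT (Tyr): 31.4 per 1000.
Codon 3 GAT (Asp): 13.5 per 1000.
Codon 4 GTG (Val): 38.5 per 1000.
Codon 5 ATA (Ile): 24.6 per 1000.
Codon 6 CAC (His): 35.4 per 1000.
Lowest frequency is 4.9 at codon 1.

1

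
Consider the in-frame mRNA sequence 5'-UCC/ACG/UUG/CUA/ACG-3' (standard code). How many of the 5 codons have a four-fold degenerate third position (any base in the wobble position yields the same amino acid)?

4

Codon 1 UCC (Ser): third position 4-fold.
Codon 2 ACG (Thr): third position 4-fold.
Codon 3 UUG (Leu): third position 2-fold.
Codon 4 CUA (Leu): third position 4-fold.
Codon 5 ACG (Thr): third position 4-fold.
Four-fold degenerate third positions: 4.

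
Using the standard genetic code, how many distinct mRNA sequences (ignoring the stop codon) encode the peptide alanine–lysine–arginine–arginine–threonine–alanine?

Ala: 4 codons.
Lys: 2 codons.
Arg: 6 codons.
Arg: 6 codons.
Thr: 4 codons.
Ala: 4 codons.
4 × 2 × 6 × 6 × 4 × 4 = 4608.

4608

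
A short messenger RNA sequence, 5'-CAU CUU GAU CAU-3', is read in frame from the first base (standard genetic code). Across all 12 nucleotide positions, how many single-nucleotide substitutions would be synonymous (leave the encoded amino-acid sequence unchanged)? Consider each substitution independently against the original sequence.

6

Codon 1 (CAU, His): 1 synonymous substitution.
Codon 2 (CUU, Leu): 3 synonymous substitutions.
Codon 3 (GAU, Asp): 1 synonymous substitution.
Codon 4 (CAU, His): 1 synonymous substitution.
Total: 1 + 3 + 1 + 1 = 6.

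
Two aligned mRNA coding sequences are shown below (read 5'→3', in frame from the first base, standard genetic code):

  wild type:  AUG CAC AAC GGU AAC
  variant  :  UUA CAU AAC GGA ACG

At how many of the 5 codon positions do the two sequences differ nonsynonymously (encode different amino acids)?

2

Codon 1: AUG Met / UUA Leu — nonsynonymous.
Codon 2: CAC His / CAU His — synonymous.
Codon 3: AAC Asn / AAC Asn — identical.
Codon 4: GGU Gly / GGA Gly — synonymous.
Codon 5: AAC Asn / ACG Thr — nonsynonymous.
Nonsynonymous differences: 2.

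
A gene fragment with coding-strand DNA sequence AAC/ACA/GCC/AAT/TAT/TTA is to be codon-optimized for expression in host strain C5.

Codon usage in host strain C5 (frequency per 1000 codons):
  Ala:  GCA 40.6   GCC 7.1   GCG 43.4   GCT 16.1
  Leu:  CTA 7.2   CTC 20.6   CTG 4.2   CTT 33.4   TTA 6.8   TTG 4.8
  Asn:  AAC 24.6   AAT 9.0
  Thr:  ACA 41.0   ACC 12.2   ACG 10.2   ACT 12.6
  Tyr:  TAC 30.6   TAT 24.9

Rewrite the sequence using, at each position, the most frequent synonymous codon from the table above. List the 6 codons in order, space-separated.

AAC ACA GCG AAC TAC CTT

Codon 1 (Asn): best is AAC at 24.6.
Codon 2 (Thr): best is ACA at 41.0.
Codon 3 (Ala): best is GCG at 43.4.
Codon 4 (Asn): best is AAC at 24.6.
Codon 5 (Tyr): best is TAC at 30.6.
Codon 6 (Leu): best is CTT at 33.4.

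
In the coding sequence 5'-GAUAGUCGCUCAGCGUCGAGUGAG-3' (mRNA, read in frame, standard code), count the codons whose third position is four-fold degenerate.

Codon 1 GAU (Asp): third position 2-fold.
Codon 2 AGU (Ser): third position 2-fold.
Codon 3 CGC (Arg): third position 4-fold.
Codon 4 UCA (Ser): third position 4-fold.
Codon 5 GCG (Ala): third position 4-fold.
Codon 6 UCG (Ser): third position 4-fold.
Codon 7 AGU (Ser): third position 2-fold.
Codon 8 GAG (Glu): third position 2-fold.
Four-fold degenerate third positions: 4.

4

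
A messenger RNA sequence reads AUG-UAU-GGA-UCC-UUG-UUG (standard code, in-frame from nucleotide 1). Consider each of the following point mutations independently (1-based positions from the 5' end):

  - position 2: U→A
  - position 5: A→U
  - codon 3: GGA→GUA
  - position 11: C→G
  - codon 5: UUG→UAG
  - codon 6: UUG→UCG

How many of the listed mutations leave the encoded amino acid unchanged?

0

Codon 1: AUG (Met) → AAG (Lys) — missense.
Codon 2: UAU (Tyr) → UUU (Phe) — missense.
Codon 3: GGA (Gly) → GUA (Val) — missense.
Codon 4: UCC (Ser) → UGC (Cys) — missense.
Codon 5: UUG (Leu) → UAG (Stop) — nonsense.
Codon 6: UUG (Leu) → UCG (Ser) — missense.
Synonymous: 0 of 6.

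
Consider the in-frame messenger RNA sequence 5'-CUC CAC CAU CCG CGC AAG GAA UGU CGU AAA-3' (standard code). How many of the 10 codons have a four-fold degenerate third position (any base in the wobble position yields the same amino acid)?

Codon 1 CUC (Leu): third position 4-fold.
Codon 2 CAC (His): third position 2-fold.
Codon 3 CAU (His): third position 2-fold.
Codon 4 CCG (Pro): third position 4-fold.
Codon 5 CGC (Arg): third position 4-fold.
Codon 6 AAG (Lys): third position 2-fold.
Codon 7 GAA (Glu): third position 2-fold.
Codon 8 UGU (Cys): third position 2-fold.
Codon 9 CGU (Arg): third position 4-fold.
Codon 10 AAA (Lys): third position 2-fold.
Four-fold degenerate third positions: 4.

4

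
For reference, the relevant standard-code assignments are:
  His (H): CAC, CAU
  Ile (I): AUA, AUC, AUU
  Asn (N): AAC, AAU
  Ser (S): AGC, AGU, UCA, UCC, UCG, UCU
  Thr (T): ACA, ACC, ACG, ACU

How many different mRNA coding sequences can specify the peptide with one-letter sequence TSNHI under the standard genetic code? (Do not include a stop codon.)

288

Thr: 4 codons.
Ser: 6 codons.
Asn: 2 codons.
His: 2 codons.
Ile: 3 codons.
4 × 6 × 2 × 2 × 3 = 288.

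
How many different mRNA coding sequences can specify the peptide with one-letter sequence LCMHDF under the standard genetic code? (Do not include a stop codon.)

96

Leu: 6 codons.
Cys: 2 codons.
Met: 1 codon.
His: 2 codons.
Asp: 2 codons.
Phe: 2 codons.
6 × 2 × 1 × 2 × 2 × 2 = 96.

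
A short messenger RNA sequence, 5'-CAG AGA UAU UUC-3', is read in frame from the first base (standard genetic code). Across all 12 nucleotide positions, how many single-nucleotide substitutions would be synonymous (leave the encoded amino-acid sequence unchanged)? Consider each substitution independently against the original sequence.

Codon 1 (CAG, Gln): 1 synonymous substitution.
Codon 2 (AGA, Arg): 2 synonymous substitutions.
Codon 3 (UAU, Tyr): 1 synonymous substitution.
Codon 4 (UUC, Phe): 1 synonymous substitution.
Total: 1 + 2 + 1 + 1 = 5.

5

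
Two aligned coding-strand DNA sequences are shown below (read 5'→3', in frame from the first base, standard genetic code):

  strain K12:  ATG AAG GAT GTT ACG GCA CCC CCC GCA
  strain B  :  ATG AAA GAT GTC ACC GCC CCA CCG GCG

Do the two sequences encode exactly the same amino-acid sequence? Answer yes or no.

yes

Codon 1: ATG Met / ATG Met — identical.
Codon 2: AAG Lys / AAA Lys — synonymous.
Codon 3: GAT Asp / GAT Asp — identical.
Codon 4: GTT Val / GTC Val — synonymous.
Codon 5: ACG Thr / ACC Thr — synonymous.
Codon 6: GCA Ala / GCC Ala — synonymous.
Codon 7: CCC Pro / CCA Pro — synonymous.
Codon 8: CCC Pro / CCG Pro — synonymous.
Codon 9: GCA Ala / GCG Ala — synonymous.
Nonsynonymous differences: 0 → same protein.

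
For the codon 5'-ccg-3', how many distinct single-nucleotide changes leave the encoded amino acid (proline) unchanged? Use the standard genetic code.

3

Position 1: none → 0 synonymous.
Position 2: none → 0 synonymous.
Position 3: CCU, CCC, CCA → 3 synonymous.
Total: 0 + 0 + 3 = 3.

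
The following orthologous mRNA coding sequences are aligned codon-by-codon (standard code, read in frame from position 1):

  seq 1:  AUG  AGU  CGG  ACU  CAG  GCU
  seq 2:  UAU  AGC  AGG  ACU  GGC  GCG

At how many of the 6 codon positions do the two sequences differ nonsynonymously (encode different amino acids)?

2

Codon 1: AUG Met / UAU Tyr — nonsynonymous.
Codon 2: AGU Ser / AGC Ser — synonymous.
Codon 3: CGG Arg / AGG Arg — synonymous.
Codon 4: ACU Thr / ACU Thr — identical.
Codon 5: CAG Gln / GGC Gly — nonsynonymous.
Codon 6: GCU Ala / GCG Ala — synonymous.
Nonsynonymous differences: 2.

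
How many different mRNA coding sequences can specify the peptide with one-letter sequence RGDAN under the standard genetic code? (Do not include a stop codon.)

Arg: 6 codons.
Gly: 4 codons.
Asp: 2 codons.
Ala: 4 codons.
Asn: 2 codons.
6 × 4 × 2 × 4 × 2 = 384.

384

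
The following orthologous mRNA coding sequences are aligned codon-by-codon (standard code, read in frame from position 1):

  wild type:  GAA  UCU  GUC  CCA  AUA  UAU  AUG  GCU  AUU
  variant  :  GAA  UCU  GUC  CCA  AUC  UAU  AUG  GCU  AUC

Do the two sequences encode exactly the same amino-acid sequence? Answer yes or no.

yes

Codon 1: GAA Glu / GAA Glu — identical.
Codon 2: UCU Ser / UCU Ser — identical.
Codon 3: GUC Val / GUC Val — identical.
Codon 4: CCA Pro / CCA Pro — identical.
Codon 5: AUA Ile / AUC Ile — synonymous.
Codon 6: UAU Tyr / UAU Tyr — identical.
Codon 7: AUG Met / AUG Met — identical.
Codon 8: GCU Ala / GCU Ala — identical.
Codon 9: AUU Ile / AUC Ile — synonymous.
Nonsynonymous differences: 0 → same protein.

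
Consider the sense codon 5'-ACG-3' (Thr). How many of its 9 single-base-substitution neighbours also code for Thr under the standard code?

Position 1: none → 0 synonymous.
Position 2: none → 0 synonymous.
Position 3: ACT, ACC, ACA → 3 synonymous.
Total: 0 + 0 + 3 = 3.

3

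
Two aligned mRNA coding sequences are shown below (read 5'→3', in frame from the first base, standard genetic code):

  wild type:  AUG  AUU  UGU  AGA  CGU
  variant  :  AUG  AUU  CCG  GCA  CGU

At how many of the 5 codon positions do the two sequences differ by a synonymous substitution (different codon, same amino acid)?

0

Codon 1: AUG Met / AUG Met — identical.
Codon 2: AUU Ile / AUU Ile — identical.
Codon 3: UGU Cys / CCG Pro — nonsynonymous.
Codon 4: AGA Arg / GCA Ala — nonsynonymous.
Codon 5: CGU Arg / CGU Arg — identical.
Synonymous differences: 0.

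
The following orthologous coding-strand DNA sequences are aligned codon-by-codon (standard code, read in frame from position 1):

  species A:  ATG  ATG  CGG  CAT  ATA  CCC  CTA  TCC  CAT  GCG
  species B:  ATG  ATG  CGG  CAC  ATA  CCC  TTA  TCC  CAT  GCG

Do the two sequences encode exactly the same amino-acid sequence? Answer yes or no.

Codon 1: ATG Met / ATG Met — identical.
Codon 2: ATG Met / ATG Met — identical.
Codon 3: CGG Arg / CGG Arg — identical.
Codon 4: CAT His / CAC His — synonymous.
Codon 5: ATA Ile / ATA Ile — identical.
Codon 6: CCC Pro / CCC Pro — identical.
Codon 7: CTA Leu / TTA Leu — synonymous.
Codon 8: TCC Ser / TCC Ser — identical.
Codon 9: CAT His / CAT His — identical.
Codon 10: GCG Ala / GCG Ala — identical.
Nonsynonymous differences: 0 → same protein.

yes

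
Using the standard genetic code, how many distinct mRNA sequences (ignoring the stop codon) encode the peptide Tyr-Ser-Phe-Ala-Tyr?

192

Tyr: 2 codons.
Ser: 6 codons.
Phe: 2 codons.
Ala: 4 codons.
Tyr: 2 codons.
2 × 6 × 2 × 4 × 2 = 192.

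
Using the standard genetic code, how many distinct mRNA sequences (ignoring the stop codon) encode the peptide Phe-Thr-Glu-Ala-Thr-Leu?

Phe: 2 codons.
Thr: 4 codons.
Glu: 2 codons.
Ala: 4 codons.
Thr: 4 codons.
Leu: 6 codons.
2 × 4 × 2 × 4 × 4 × 6 = 1536.

1536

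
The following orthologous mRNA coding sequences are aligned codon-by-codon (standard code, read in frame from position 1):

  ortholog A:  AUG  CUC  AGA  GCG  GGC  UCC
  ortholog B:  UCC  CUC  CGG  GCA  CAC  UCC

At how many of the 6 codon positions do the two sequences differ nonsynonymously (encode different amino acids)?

Codon 1: AUG Met / UCC Ser — nonsynonymous.
Codon 2: CUC Leu / CUC Leu — identical.
Codon 3: AGA Arg / CGG Arg — synonymous.
Codon 4: GCG Ala / GCA Ala — synonymous.
Codon 5: GGC Gly / CAC His — nonsynonymous.
Codon 6: UCC Ser / UCC Ser — identical.
Nonsynonymous differences: 2.

2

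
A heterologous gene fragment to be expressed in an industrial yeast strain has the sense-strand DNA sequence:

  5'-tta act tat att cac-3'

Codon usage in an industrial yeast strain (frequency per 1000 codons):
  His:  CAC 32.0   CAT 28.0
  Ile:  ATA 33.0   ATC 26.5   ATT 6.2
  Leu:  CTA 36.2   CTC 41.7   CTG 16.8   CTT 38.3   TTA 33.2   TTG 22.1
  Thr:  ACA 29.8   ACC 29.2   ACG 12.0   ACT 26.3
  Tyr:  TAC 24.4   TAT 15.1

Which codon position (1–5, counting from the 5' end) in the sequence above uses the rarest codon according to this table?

Codon 1 TTA (Leu): 33.2 per 1000.
Codon 2 ACT (Thr): 26.3 per 1000.
Codon 3 TAT (Tyr): 15.1 per 1000.
Codon 4 ATT (Ile): 6.2 per 1000.
Codon 5 CAC (His): 32.0 per 1000.
Lowest frequency is 6.2 at codon 4.

4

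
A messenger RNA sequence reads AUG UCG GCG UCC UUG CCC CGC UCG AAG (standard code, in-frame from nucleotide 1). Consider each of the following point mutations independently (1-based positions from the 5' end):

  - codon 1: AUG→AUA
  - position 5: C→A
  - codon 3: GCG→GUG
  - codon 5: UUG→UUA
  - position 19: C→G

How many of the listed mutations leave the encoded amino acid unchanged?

Codon 1: AUG (Met) → AUA (Ile) — missense.
Codon 2: UCG (Ser) → UAG (Stop) — nonsense.
Codon 3: GCG (Ala) → GUG (Val) — missense.
Codon 5: UUG (Leu) → UUA (Leu) — synonymous.
Codon 7: CGC (Arg) → GGC (Gly) — missense.
Synonymous: 1 of 5.

1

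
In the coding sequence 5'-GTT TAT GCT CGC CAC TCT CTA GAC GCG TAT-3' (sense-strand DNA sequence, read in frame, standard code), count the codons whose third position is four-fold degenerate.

Codon 1 GTT (Val): third position 4-fold.
Codon 2 TAT (Tyr): third position 2-fold.
Codon 3 GCT (Ala): third position 4-fold.
Codon 4 CGC (Arg): third position 4-fold.
Codon 5 CAC (His): third position 2-fold.
Codon 6 TCT (Ser): third position 4-fold.
Codon 7 CTA (Leu): third position 4-fold.
Codon 8 GAC (Asp): third position 2-fold.
Codon 9 GCG (Ala): third position 4-fold.
Codon 10 TAT (Tyr): third position 2-fold.
Four-fold degenerate third positions: 6.

6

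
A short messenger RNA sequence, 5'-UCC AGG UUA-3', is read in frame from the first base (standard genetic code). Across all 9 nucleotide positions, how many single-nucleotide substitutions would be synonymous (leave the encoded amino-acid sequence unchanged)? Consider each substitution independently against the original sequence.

Codon 1 (UCC, Ser): 3 synonymous substitutions.
Codon 2 (AGG, Arg): 2 synonymous substitutions.
Codon 3 (UUA, Leu): 2 synonymous substitutions.
Total: 3 + 2 + 2 = 7.

7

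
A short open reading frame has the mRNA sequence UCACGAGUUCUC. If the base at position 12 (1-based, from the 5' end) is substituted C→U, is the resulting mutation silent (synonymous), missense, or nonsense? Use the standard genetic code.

silent

Position 12 falls in codon 4: CUC → Leu.
After the substitution the codon is CUU → Leu.
Both encode Leu, so the change is synonymous.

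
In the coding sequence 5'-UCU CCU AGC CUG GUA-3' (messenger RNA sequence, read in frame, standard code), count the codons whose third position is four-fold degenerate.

4

Codon 1 UCU (Ser): third position 4-fold.
Codon 2 CCU (Pro): third position 4-fold.
Codon 3 AGC (Ser): third position 2-fold.
Codon 4 CUG (Leu): third position 4-fold.
Codon 5 GUA (Val): third position 4-fold.
Four-fold degenerate third positions: 4.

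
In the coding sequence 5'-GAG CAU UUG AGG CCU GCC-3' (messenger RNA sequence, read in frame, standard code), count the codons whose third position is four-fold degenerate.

2

Codon 1 GAG (Glu): third position 2-fold.
Codon 2 CAU (His): third position 2-fold.
Codon 3 UUG (Leu): third position 2-fold.
Codon 4 AGG (Arg): third position 2-fold.
Codon 5 CCU (Pro): third position 4-fold.
Codon 6 GCC (Ala): third position 4-fold.
Four-fold degenerate third positions: 2.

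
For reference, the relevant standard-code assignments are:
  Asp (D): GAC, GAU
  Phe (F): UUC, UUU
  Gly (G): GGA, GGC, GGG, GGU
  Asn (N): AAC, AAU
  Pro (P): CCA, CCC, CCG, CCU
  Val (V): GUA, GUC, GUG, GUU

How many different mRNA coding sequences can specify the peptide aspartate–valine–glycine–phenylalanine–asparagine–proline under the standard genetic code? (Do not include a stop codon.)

512

Asp: 2 codons.
Val: 4 codons.
Gly: 4 codons.
Phe: 2 codons.
Asn: 2 codons.
Pro: 4 codons.
2 × 4 × 4 × 2 × 2 × 4 = 512.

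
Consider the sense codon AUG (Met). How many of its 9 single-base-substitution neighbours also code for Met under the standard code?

0

Position 1: none → 0 synonymous.
Position 2: none → 0 synonymous.
Position 3: none → 0 synonymous.
Total: 0 + 0 + 0 = 0.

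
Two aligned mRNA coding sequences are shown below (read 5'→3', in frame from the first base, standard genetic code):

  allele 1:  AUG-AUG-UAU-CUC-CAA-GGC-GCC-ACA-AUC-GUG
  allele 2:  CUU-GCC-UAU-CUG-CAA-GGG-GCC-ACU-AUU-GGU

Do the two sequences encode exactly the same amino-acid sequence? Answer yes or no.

Codon 1: AUG Met / CUU Leu — nonsynonymous.
Codon 2: AUG Met / GCC Ala — nonsynonymous.
Codon 3: UAU Tyr / UAU Tyr — identical.
Codon 4: CUC Leu / CUG Leu — synonymous.
Codon 5: CAA Gln / CAA Gln — identical.
Codon 6: GGC Gly / GGG Gly — synonymous.
Codon 7: GCC Ala / GCC Ala — identical.
Codon 8: ACA Thr / ACU Thr — synonymous.
Codon 9: AUC Ile / AUU Ile — synonymous.
Codon 10: GUG Val / GGU Gly — nonsynonymous.
Nonsynonymous differences: 3 → different protein.

no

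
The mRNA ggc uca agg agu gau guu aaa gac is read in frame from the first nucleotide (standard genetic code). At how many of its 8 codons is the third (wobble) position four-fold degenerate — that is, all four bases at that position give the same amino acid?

3

Codon 1 GGC (Gly): third position 4-fold.
Codon 2 UCA (Ser): third position 4-fold.
Codon 3 AGG (Arg): third position 2-fold.
Codon 4 AGU (Ser): third position 2-fold.
Codon 5 GAU (Asp): third position 2-fold.
Codon 6 GUU (Val): third position 4-fold.
Codon 7 AAA (Lys): third position 2-fold.
Codon 8 GAC (Asp): third position 2-fold.
Four-fold degenerate third positions: 3.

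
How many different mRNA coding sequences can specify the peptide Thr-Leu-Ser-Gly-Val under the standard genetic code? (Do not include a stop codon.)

2304

Thr: 4 codons.
Leu: 6 codons.
Ser: 6 codons.
Gly: 4 codons.
Val: 4 codons.
4 × 6 × 6 × 4 × 4 = 2304.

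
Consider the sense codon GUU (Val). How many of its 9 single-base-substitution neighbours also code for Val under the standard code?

Position 1: none → 0 synonymous.
Position 2: none → 0 synonymous.
Position 3: GUC, GUA, GUG → 3 synonymous.
Total: 0 + 0 + 3 = 3.

3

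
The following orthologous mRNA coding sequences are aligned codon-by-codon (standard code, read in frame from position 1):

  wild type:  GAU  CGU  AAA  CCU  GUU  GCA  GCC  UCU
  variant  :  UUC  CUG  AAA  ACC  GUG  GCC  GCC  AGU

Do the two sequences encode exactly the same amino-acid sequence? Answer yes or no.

no

Codon 1: GAU Asp / UUC Phe — nonsynonymous.
Codon 2: CGU Arg / CUG Leu — nonsynonymous.
Codon 3: AAA Lys / AAA Lys — identical.
Codon 4: CCU Pro / ACC Thr — nonsynonymous.
Codon 5: GUU Val / GUG Val — synonymous.
Codon 6: GCA Ala / GCC Ala — synonymous.
Codon 7: GCC Ala / GCC Ala — identical.
Codon 8: UCU Ser / AGU Ser — synonymous.
Nonsynonymous differences: 3 → different protein.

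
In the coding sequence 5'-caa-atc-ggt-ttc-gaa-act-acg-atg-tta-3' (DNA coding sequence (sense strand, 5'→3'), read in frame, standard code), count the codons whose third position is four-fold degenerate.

Codon 1 CAA (Gln): third position 2-fold.
Codon 2 ATC (Ile): third position 3-fold.
Codon 3 GGT (Gly): third position 4-fold.
Codon 4 TTC (Phe): third position 2-fold.
Codon 5 GAA (Glu): third position 2-fold.
Codon 6 ACT (Thr): third position 4-fold.
Codon 7 ACG (Thr): third position 4-fold.
Codon 8 ATG (Met): third position 1-fold.
Codon 9 TTA (Leu): third position 2-fold.
Four-fold degenerate third positions: 3.

3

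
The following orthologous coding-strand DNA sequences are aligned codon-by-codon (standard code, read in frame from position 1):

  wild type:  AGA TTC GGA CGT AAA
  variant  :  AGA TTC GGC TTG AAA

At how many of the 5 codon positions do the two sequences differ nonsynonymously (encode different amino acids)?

Codon 1: AGA Arg / AGA Arg — identical.
Codon 2: TTC Phe / TTC Phe — identical.
Codon 3: GGA Gly / GGC Gly — synonymous.
Codon 4: CGT Arg / TTG Leu — nonsynonymous.
Codon 5: AAA Lys / AAA Lys — identical.
Nonsynonymous differences: 1.

1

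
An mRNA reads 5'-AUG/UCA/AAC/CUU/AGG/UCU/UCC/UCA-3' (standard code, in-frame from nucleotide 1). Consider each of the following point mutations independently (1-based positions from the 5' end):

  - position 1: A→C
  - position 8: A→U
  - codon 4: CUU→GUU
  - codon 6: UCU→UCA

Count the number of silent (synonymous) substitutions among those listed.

Codon 1: AUG (Met) → CUG (Leu) — missense.
Codon 3: AAC (Asn) → AUC (Ile) — missense.
Codon 4: CUU (Leu) → GUU (Val) — missense.
Codon 6: UCU (Ser) → UCA (Ser) — synonymous.
Synonymous: 1 of 4.

1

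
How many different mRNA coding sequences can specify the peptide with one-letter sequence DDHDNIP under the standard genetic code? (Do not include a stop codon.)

Asp: 2 codons.
Asp: 2 codons.
His: 2 codons.
Asp: 2 codons.
Asn: 2 codons.
Ile: 3 codons.
Pro: 4 codons.
2 × 2 × 2 × 2 × 2 × 3 × 4 = 384.

384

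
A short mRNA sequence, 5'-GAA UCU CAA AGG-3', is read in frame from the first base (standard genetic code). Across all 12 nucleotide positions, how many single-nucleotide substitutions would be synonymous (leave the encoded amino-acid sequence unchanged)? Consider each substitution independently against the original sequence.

7

Codon 1 (GAA, Glu): 1 synonymous substitution.
Codon 2 (UCU, Ser): 3 synonymous substitutions.
Codon 3 (CAA, Gln): 1 synonymous substitution.
Codon 4 (AGG, Arg): 2 synonymous substitutions.
Total: 1 + 3 + 1 + 2 = 7.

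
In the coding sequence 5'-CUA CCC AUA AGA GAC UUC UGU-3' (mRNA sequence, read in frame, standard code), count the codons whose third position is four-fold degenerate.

Codon 1 CUA (Leu): third position 4-fold.
Codon 2 CCC (Pro): third position 4-fold.
Codon 3 AUA (Ile): third position 3-fold.
Codon 4 AGA (Arg): third position 2-fold.
Codon 5 GAC (Asp): third position 2-fold.
Codon 6 UUC (Phe): third position 2-fold.
Codon 7 UGU (Cys): third position 2-fold.
Four-fold degenerate third positions: 2.

2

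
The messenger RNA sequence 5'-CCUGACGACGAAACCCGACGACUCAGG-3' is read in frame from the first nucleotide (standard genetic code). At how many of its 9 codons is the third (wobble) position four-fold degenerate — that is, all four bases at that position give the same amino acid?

Codon 1 CCU (Pro): third position 4-fold.
Codon 2 GAC (Asp): third position 2-fold.
Codon 3 GAC (Asp): third position 2-fold.
Codon 4 GAA (Glu): third position 2-fold.
Codon 5 ACC (Thr): third position 4-fold.
Codon 6 CGA (Arg): third position 4-fold.
Codon 7 CGA (Arg): third position 4-fold.
Codon 8 CUC (Leu): third position 4-fold.
Codon 9 AGG (Arg): third position 2-fold.
Four-fold degenerate third positions: 5.

5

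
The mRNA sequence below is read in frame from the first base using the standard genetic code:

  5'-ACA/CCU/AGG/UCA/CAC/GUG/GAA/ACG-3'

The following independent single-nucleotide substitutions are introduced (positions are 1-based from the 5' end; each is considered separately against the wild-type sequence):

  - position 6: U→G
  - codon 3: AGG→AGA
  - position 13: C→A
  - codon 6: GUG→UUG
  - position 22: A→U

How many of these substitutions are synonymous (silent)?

2

Codon 2: CCU (Pro) → CCG (Pro) — synonymous.
Codon 3: AGG (Arg) → AGA (Arg) — synonymous.
Codon 5: CAC (His) → AAC (Asn) — missense.
Codon 6: GUG (Val) → UUG (Leu) — missense.
Codon 8: ACG (Thr) → UCG (Ser) — missense.
Synonymous: 2 of 5.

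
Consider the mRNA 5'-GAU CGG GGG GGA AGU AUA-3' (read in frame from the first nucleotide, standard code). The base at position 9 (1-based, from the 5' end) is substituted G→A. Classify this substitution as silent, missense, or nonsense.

silent

Position 9 falls in codon 3: GGG → Gly.
After the substitution the codon is GGA → Gly.
Both encode Gly, so the change is synonymous.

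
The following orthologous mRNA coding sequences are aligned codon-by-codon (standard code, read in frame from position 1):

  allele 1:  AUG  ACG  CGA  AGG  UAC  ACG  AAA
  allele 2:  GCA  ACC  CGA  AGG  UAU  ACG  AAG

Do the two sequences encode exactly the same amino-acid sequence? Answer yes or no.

no

Codon 1: AUG Met / GCA Ala — nonsynonymous.
Codon 2: ACG Thr / ACC Thr — synonymous.
Codon 3: CGA Arg / CGA Arg — identical.
Codon 4: AGG Arg / AGG Arg — identical.
Codon 5: UAC Tyr / UAU Tyr — synonymous.
Codon 6: ACG Thr / ACG Thr — identical.
Codon 7: AAA Lys / AAG Lys — synonymous.
Nonsynonymous differences: 1 → different protein.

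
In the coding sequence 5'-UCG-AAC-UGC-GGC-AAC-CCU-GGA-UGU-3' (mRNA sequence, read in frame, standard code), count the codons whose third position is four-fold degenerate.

Codon 1 UCG (Ser): third position 4-fold.
Codon 2 AAC (Asn): third position 2-fold.
Codon 3 UGC (Cys): third position 2-fold.
Codon 4 GGC (Gly): third position 4-fold.
Codon 5 AAC (Asn): third position 2-fold.
Codon 6 CCU (Pro): third position 4-fold.
Codon 7 GGA (Gly): third position 4-fold.
Codon 8 UGU (Cys): third position 2-fold.
Four-fold degenerate third positions: 4.

4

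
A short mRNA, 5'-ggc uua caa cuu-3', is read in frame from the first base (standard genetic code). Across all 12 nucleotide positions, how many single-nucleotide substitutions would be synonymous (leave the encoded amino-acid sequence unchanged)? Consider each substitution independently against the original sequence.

Codon 1 (GGC, Gly): 3 synonymous substitutions.
Codon 2 (UUA, Leu): 2 synonymous substitutions.
Codon 3 (CAA, Gln): 1 synonymous substitution.
Codon 4 (CUU, Leu): 3 synonymous substitutions.
Total: 3 + 2 + 1 + 3 = 9.

9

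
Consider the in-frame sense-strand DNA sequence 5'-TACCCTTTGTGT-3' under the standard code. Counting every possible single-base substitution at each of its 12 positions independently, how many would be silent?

Codon 1 (TAC, Tyr): 1 synonymous substitution.
Codon 2 (CCT, Pro): 3 synonymous substitutions.
Codon 3 (TTG, Leu): 2 synonymous substitutions.
Codon 4 (TGT, Cys): 1 synonymous substitution.
Total: 1 + 3 + 2 + 1 = 7.

7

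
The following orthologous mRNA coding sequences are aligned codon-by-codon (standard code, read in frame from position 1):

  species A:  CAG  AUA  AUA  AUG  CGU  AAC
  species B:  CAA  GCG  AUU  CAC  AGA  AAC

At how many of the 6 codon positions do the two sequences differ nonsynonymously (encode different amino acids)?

Codon 1: CAG Gln / CAA Gln — synonymous.
Codon 2: AUA Ile / GCG Ala — nonsynonymous.
Codon 3: AUA Ile / AUU Ile — synonymous.
Codon 4: AUG Met / CAC His — nonsynonymous.
Codon 5: CGU Arg / AGA Arg — synonymous.
Codon 6: AAC Asn / AAC Asn — identical.
Nonsynonymous differences: 2.

2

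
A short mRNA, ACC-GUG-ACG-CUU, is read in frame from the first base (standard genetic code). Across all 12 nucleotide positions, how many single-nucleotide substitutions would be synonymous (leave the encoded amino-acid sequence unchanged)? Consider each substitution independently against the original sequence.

12

Codon 1 (ACC, Thr): 3 synonymous substitutions.
Codon 2 (GUG, Val): 3 synonymous substitutions.
Codon 3 (ACG, Thr): 3 synonymous substitutions.
Codon 4 (CUU, Leu): 3 synonymous substitutions.
Total: 3 + 3 + 3 + 3 = 12.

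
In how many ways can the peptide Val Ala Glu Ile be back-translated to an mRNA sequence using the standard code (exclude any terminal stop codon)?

Val: 4 codons.
Ala: 4 codons.
Glu: 2 codons.
Ile: 3 codons.
4 × 4 × 2 × 3 = 96.

96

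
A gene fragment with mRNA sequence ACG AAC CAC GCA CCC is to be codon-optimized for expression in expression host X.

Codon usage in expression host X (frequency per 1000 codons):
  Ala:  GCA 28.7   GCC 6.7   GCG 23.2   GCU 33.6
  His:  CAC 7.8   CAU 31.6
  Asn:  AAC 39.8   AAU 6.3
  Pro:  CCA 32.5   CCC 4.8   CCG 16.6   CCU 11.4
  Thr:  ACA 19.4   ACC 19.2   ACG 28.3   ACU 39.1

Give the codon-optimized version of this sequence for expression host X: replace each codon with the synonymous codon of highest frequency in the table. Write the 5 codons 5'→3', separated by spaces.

ACU AAC CAU GCU CCA

Codon 1 (Thr): best is ACU at 39.1.
Codon 2 (Asn): best is AAC at 39.8.
Codon 3 (His): best is CAU at 31.6.
Codon 4 (Ala): best is GCU at 33.6.
Codon 5 (Pro): best is CCA at 32.5.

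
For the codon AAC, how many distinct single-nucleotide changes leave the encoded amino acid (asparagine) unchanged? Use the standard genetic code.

1

Position 1: none → 0 synonymous.
Position 2: none → 0 synonymous.
Position 3: AAU → 1 synonymous.
Total: 0 + 0 + 1 = 1.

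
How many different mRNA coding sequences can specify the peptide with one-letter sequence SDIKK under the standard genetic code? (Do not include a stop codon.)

Ser: 6 codons.
Asp: 2 codons.
Ile: 3 codons.
Lys: 2 codons.
Lys: 2 codons.
6 × 2 × 3 × 2 × 2 = 144.

144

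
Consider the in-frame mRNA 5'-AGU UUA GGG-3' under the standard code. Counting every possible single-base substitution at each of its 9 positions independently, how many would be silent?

Codon 1 (AGU, Ser): 1 synonymous substitution.
Codon 2 (UUA, Leu): 2 synonymous substitutions.
Codon 3 (GGG, Gly): 3 synonymous substitutions.
Total: 1 + 2 + 3 = 6.

6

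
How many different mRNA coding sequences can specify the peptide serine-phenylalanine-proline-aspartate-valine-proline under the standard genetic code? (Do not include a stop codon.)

1536

Ser: 6 codons.
Phe: 2 codons.
Pro: 4 codons.
Asp: 2 codons.
Val: 4 codons.
Pro: 4 codons.
6 × 2 × 4 × 2 × 4 × 4 = 1536.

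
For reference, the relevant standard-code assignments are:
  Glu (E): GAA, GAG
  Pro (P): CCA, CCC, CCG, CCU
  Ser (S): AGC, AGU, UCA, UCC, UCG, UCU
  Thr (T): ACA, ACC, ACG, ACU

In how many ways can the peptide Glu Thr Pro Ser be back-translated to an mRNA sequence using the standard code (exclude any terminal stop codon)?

Glu: 2 codons.
Thr: 4 codons.
Pro: 4 codons.
Ser: 6 codons.
2 × 4 × 4 × 6 = 192.

192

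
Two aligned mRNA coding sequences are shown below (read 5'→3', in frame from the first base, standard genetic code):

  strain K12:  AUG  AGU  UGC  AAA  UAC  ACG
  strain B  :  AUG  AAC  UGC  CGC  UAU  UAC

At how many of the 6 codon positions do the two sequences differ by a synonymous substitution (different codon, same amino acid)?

Codon 1: AUG Met / AUG Met — identical.
Codon 2: AGU Ser / AAC Asn — nonsynonymous.
Codon 3: UGC Cys / UGC Cys — identical.
Codon 4: AAA Lys / CGC Arg — nonsynonymous.
Codon 5: UAC Tyr / UAU Tyr — synonymous.
Codon 6: ACG Thr / UAC Tyr — nonsynonymous.
Synonymous differences: 1.

1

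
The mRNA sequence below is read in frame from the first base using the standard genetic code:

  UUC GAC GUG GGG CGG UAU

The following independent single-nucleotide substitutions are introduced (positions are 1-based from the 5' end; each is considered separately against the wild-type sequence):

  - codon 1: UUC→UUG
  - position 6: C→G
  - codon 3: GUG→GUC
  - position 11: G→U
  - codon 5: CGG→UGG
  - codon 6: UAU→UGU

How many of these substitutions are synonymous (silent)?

1

Codon 1: UUC (Phe) → UUG (Leu) — missense.
Codon 2: GAC (Asp) → GAG (Glu) — missense.
Codon 3: GUG (Val) → GUC (Val) — synonymous.
Codon 4: GGG (Gly) → GUG (Val) — missense.
Codon 5: CGG (Arg) → UGG (Trp) — missense.
Codon 6: UAU (Tyr) → UGU (Cys) — missense.
Synonymous: 1 of 6.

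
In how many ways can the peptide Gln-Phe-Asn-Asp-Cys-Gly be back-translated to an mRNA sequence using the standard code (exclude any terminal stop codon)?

Gln: 2 codons.
Phe: 2 codons.
Asn: 2 codons.
Asp: 2 codons.
Cys: 2 codons.
Gly: 4 codons.
2 × 2 × 2 × 2 × 2 × 4 = 128.

128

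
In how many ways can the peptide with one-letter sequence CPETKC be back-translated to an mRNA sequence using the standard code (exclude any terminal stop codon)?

Cys: 2 codons.
Pro: 4 codons.
Glu: 2 codons.
Thr: 4 codons.
Lys: 2 codons.
Cys: 2 codons.
2 × 4 × 2 × 4 × 2 × 2 = 256.

256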